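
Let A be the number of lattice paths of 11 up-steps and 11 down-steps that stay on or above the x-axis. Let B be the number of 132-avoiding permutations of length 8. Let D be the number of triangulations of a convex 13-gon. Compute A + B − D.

Dyck paths of semilength n (length 2n) are counted by C_n; here n = 11. So A = C_11 = 58786.
For any fixed pattern of length 3, the pattern-avoiding permutations of [8] number C_8. So B = C_8 = 1430.
The number of triangulations of a 13-gon is the Catalan number C_11 (index = sides − 2). So D = C_11 = 58786.
A + B − D = 58786 + 1430 − 58786 = 1430.

1430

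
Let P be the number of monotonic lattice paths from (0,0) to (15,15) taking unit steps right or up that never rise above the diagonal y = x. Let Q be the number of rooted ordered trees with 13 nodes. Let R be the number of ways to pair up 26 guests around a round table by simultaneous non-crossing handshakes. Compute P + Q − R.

Sub-diagonal monotone paths from (0,0) to (15,15) biject with Dyck paths of semilength 15, giving C_15. So P = C_15 = 9694845.
Rooted ordered (plane) trees on m nodes have m−1 edges and are counted by C_{m−1}; m = 13 gives C_12. So Q = C_12 = 208012.
With 26 = 2·13 people, non-crossing handshake pairings are non-crossing perfect matchings on a circle, counted by C_13. So R = C_13 = 742900.
P + Q − R = 9694845 + 208012 − 742900 = 9159957.

9159957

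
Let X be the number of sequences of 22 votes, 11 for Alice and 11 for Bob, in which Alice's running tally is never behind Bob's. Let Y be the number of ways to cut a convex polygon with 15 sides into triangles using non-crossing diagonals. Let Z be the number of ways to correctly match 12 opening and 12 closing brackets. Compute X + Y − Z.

Reading a vote for the leader as '(' and for the other as ')' turns such a sequence into a balanced string of 11 pairs, so the count is C_11. So X = C_11 = 58786.
Triangulations of a convex m-gon are counted by C_{m−2}; with m = 15 this is C_13. So Y = C_13 = 742900.
Balanced strings of n pairs of brackets are counted by C_n; here n = 12. So Z = C_12 = 208012.
X + Y − Z = 58786 + 742900 − 208012 = 593674.

593674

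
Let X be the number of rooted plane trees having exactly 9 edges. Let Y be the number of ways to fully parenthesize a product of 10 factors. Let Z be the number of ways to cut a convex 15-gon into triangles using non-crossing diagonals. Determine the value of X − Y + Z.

A rooted plane tree with 9 edges has 10 nodes, and the count is C_9. So X = C_9 = 4862.
Bracketing 10 factors into binary products is counted by C_{10−1} = C_9. So Y = C_9 = 4862.
Triangulations of a convex m-gon are counted by C_{m−2}; with m = 15 this is C_13. So Z = C_13 = 742900.
X − Y + Z = 4862 − 4862 + 742900 = 742900.

742900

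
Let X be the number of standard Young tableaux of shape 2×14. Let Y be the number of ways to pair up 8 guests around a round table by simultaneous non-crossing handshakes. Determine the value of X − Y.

Standard Young tableaux of shape 2×n are counted by C_n; here n = 14. So X = C_14 = 2674440.
With 8 = 2·4 people, non-crossing handshake pairings are non-crossing perfect matchings on a circle, counted by C_4. So Y = C_4 = 14.
X − Y = 2674440 − 14 = 2674426.

2674426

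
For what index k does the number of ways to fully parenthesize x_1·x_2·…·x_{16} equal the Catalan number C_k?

15

Parenthesizations of m factors correspond to full binary trees with m leaves, counted by C_{m−1}; m = 16 gives C_15.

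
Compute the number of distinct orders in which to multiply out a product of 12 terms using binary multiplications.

Ways to associate a product of 12 factors correspond to binary trees on 12 leaves, so the count is C_11.
C_11 = 58786.

58786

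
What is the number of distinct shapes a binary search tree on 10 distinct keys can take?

16796

Rooted binary trees with 10 nodes (each child slot possibly empty) number C_10.
C_10 = C_9 · 2(2·9+1)/(9+2) = 4862 · 38/11 = 16796.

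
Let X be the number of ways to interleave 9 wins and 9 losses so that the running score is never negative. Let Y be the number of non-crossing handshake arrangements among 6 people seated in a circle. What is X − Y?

4857

Reading a vote for the leader as '(' and for the other as ')' turns such a sequence into a balanced string of 9 pairs, so the count is C_9. So X = C_9 = 4862.
With 6 = 2·3 people, non-crossing handshake pairings are non-crossing perfect matchings on a circle, counted by C_3. So Y = C_3 = 5.
X − Y = 4862 − 5 = 4857.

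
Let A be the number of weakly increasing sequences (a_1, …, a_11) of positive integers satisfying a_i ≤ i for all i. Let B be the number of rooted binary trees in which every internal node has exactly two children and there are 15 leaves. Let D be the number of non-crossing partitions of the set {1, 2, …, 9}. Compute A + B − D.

2728364

Weakly increasing sequences with a_i ≤ i biject with Dyck paths of semilength 11, so there are C_11. So A = C_11 = 58786.
Full binary trees with 15 leaves have 15−1 = 14 internal nodes, so there are C_14 of them. So B = C_14 = 2674440.
Non-crossing partitions of an n-element set are counted by C_n; here n = 9. So D = C_9 = 4862.
A + B − D = 58786 + 2674440 − 4862 = 2728364.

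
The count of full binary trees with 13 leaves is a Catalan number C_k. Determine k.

A full binary tree with L leaves has L−1 internal nodes and is counted by C_{L−1}; L = 13 gives C_12.

12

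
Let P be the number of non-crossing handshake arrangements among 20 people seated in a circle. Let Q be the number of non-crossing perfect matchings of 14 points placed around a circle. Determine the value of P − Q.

16367

With 20 = 2·10 people, non-crossing handshake pairings are non-crossing perfect matchings on a circle, counted by C_10. So P = C_10 = 16796.
Pairing 14 circle points by 7 non-crossing chords gives C_7 matchings. So Q = C_7 = 429.
P − Q = 16796 − 429 = 16367.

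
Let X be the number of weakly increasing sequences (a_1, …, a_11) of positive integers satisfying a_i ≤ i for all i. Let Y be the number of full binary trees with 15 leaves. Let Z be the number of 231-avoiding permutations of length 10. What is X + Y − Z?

Weakly increasing sequences with a_i ≤ i biject with Dyck paths of semilength 11, so there are C_11. So X = C_11 = 58786.
A full binary tree with L leaves has L−1 internal nodes and is counted by C_{L−1}; L = 15 gives C_14. So Y = C_14 = 2674440.
Permutations of [n] avoiding any single length-3 pattern are counted by C_n; here n = 10. So Z = C_10 = 16796.
X + Y − Z = 58786 + 2674440 − 16796 = 2716430.

2716430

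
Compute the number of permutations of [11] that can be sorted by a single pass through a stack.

Stack-sortable permutations are exactly the 231-avoiding ones, counted by C_n; here n = 11.
C_11 = C(22,11)/12 = 705432/12 = 58786.

58786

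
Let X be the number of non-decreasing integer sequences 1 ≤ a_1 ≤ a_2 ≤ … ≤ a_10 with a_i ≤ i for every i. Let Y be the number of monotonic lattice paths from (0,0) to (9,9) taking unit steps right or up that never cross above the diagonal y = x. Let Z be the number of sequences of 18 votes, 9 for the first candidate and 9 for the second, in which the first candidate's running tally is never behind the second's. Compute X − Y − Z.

7072

Weakly increasing sequences with a_i ≤ i biject with Dyck paths of semilength 10, so there are C_10. So X = C_10 = 16796.
Sub-diagonal monotone paths from (0,0) to (9,9) biject with Dyck paths of semilength 9, giving C_9. So Y = C_9 = 4862.
Reading a vote for the leader as '(' and for the other as ')' turns such a sequence into a balanced string of 9 pairs, so the count is C_9. So Z = C_9 = 4862.
X − Y − Z = 16796 − 4862 − 4862 = 7072.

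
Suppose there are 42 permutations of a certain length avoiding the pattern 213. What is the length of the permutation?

Permutations of [n] avoiding a fixed length-3 pattern are counted by C_n. The Catalan number equal to 42 is C_5.

5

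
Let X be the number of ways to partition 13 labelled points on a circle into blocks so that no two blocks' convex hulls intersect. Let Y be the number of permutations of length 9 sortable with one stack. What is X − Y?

738038

The non-crossing partitions of [13] form a lattice of size C_13. So X = C_13 = 742900.
Stack-sortable permutations are exactly the 231-avoiding ones, counted by C_n; here n = 9. So Y = C_9 = 4862.
X − Y = 742900 − 4862 = 738038.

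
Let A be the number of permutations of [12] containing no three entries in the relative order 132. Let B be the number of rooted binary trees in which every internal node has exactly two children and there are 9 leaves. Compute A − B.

206582

For any fixed pattern of length 3, the pattern-avoiding permutations of [12] number C_12. So A = C_12 = 208012.
Full binary trees with 9 leaves have 9−1 = 8 internal nodes, so there are C_8 of them. So B = C_8 = 1430.
A − B = 208012 − 1430 = 206582.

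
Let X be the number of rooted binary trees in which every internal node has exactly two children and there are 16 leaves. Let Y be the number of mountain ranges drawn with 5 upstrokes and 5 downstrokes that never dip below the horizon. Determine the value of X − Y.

9694803

Full binary trees with 16 leaves have 16−1 = 15 internal nodes, so there are C_15 of them. So X = C_15 = 9694845.
A Dyck path with 5 up-steps and 5 down-steps has semilength 5, so there are C_5 of them. So Y = C_5 = 42.
X − Y = 9694845 − 42 = 9694803.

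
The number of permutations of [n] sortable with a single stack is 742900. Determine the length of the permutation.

13

Stack-sortable permutations of [n] are counted by C_n. Since C_13 = 742900, the index is 13.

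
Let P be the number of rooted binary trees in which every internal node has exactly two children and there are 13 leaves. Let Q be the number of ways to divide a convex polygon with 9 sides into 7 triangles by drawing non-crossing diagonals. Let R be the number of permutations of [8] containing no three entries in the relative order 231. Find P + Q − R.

207011

A full binary tree with L leaves has L−1 internal nodes and is counted by C_{L−1}; L = 13 gives C_12. So P = C_12 = 208012.
Triangulations of a convex m-gon are counted by C_{m−2}; with m = 9 this is C_7. So Q = C_7 = 429.
For any fixed pattern of length 3, the pattern-avoiding permutations of [8] number C_8. So R = C_8 = 1430.
P + Q − R = 208012 + 429 − 1430 = 207011.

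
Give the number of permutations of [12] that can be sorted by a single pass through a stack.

Stack-sortable permutations are exactly the 231-avoiding ones, counted by C_n; here n = 12.
C_12 = 208012.

208012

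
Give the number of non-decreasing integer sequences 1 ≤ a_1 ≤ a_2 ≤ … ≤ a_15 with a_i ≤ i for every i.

9694845

Weakly increasing sequences with a_i ≤ i biject with Dyck paths of semilength 15, so there are C_15.
C_15 = C(30,15)/16 = 155117520/16 = 9694845.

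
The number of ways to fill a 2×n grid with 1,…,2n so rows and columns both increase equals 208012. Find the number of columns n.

12

Standard Young tableaux of shape 2×n are counted by C_n; 208012 = C_12.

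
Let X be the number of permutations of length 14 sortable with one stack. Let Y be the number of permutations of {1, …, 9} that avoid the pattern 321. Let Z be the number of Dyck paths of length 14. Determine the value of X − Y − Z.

Stack-sortable permutations are exactly the 231-avoiding ones, counted by C_n; here n = 14. So X = C_14 = 2674440.
For any fixed pattern of length 3, the pattern-avoiding permutations of [9] number C_9. So Y = C_9 = 4862.
A Dyck path with 7 up-steps and 7 down-steps has semilength 7, so there are C_7 of them. So Z = C_7 = 429.
X − Y − Z = 2674440 − 4862 − 429 = 2669149.

2669149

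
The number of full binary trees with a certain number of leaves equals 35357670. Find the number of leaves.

17

Full binary trees with L leaves are counted by C_{L−1}, and C_16 = 35357670.
So the index is 16, and the number of leaves is 16 + 1 = 17.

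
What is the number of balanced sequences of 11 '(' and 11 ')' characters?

58786

Balanced strings of n pairs of brackets are counted by C_n; here n = 11.
C_11 = C(22,11)/12 = 705432/12 = 58786.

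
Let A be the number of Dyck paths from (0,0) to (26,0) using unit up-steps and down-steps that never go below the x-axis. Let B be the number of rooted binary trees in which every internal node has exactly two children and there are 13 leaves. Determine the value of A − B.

534888

Dyck paths of semilength n (length 2n) are counted by C_n; here n = 13. So A = C_13 = 742900.
A full binary tree with L leaves has L−1 internal nodes and is counted by C_{L−1}; L = 13 gives C_12. So B = C_12 = 208012.
A − B = 742900 − 208012 = 534888.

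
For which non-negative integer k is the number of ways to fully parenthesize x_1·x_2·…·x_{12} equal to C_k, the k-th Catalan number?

11

Bracketing 12 factors into binary products is counted by C_{12−1} = C_11.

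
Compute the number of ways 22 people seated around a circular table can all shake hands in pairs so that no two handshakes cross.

58786

With 22 = 2·11 people, non-crossing handshake pairings are non-crossing perfect matchings on a circle, counted by C_11.
C_11 = C(22,11)/12 = 705432/12 = 58786.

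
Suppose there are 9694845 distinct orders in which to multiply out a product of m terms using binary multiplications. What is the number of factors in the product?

Parenthesizations of m factors are counted by C_{m−1}, and C_15 = 9694845.
So the index is 15, and the number of factors is 15 + 1 = 16.

16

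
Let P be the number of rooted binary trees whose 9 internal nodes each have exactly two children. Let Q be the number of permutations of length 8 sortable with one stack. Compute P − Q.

The number of full binary trees on 9 internal nodes is the Catalan number C_9. So P = C_9 = 4862.
By Knuth's characterisation, the stack-sortable permutations of length 8 are the 231-avoiders, numbering C_8. So Q = C_8 = 1430.
P − Q = 4862 − 1430 = 3432.

3432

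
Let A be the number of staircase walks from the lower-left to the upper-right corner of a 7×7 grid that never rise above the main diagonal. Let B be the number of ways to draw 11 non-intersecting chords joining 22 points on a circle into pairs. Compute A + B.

Sub-diagonal monotone paths from (0,0) to (7,7) biject with Dyck paths of semilength 7, giving C_7. So A = C_7 = 429.
Pairing 22 circle points by 11 non-crossing chords gives C_11 matchings. So B = C_11 = 58786.
A + B = 429 + 58786 = 59215.

59215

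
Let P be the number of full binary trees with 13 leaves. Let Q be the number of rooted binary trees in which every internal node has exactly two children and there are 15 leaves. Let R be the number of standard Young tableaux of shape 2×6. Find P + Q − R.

Full binary trees with 13 leaves have 13−1 = 12 internal nodes, so there are C_12 of them. So P = C_12 = 208012.
Full binary trees with 15 leaves have 15−1 = 14 internal nodes, so there are C_14 of them. So Q = C_14 = 2674440.
Standard Young tableaux of shape 2×n are counted by C_n; here n = 6. So R = C_6 = 132.
P + Q − R = 208012 + 2674440 − 132 = 2882320.

2882320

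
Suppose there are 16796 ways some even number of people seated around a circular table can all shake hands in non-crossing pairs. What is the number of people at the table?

20

Non-crossing handshake pairings of 2n people are counted by C_n. The Catalan number equal to 16796 is C_10.
So n = 10, and there are 2n = 20 people.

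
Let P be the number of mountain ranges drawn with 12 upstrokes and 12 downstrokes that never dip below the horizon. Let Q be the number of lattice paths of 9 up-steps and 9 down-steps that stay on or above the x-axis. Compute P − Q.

Paths of 12 up- and 12 down-steps that never dip below the axis are Dyck paths; their count is C_12. So P = C_12 = 208012.
A Dyck path with 9 up-steps and 9 down-steps has semilength 9, so there are C_9 of them. So Q = C_9 = 4862.
P − Q = 208012 − 4862 = 203150.

203150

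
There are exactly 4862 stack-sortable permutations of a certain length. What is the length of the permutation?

Stack-sortable permutations of [n] are counted by C_n; 4862 = C_9.

9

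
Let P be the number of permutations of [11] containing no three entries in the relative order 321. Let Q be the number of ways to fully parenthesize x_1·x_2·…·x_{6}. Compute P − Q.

58744

For any fixed pattern of length 3, the pattern-avoiding permutations of [11] number C_11. So P = C_11 = 58786.
Bracketing 6 factors into binary products is counted by C_{6−1} = C_5. So Q = C_5 = 42.
P − Q = 58786 − 42 = 58744.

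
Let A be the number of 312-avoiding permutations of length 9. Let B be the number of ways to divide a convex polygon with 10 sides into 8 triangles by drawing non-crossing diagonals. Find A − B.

Permutations of [n] avoiding any single length-3 pattern are counted by C_n; here n = 9. So A = C_9 = 4862.
A convex 10-gon is triangulated into 8 triangles, and the number of such triangulations is the Catalan number C_{10−2} = C_8. So B = C_8 = 1430.
A − B = 4862 − 1430 = 3432.

3432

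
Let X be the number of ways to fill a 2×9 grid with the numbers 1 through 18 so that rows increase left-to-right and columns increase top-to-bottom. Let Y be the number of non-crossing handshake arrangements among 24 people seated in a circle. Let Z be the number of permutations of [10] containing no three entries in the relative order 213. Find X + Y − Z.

Standard Young tableaux of shape 2×n are counted by C_n; here n = 9. So X = C_9 = 4862.
Non-crossing handshake pairings of 2n people are counted by C_n; 24 people gives n = 12. So Y = C_12 = 208012.
For any fixed pattern of length 3, the pattern-avoiding permutations of [10] number C_10. So Z = C_10 = 16796.
X + Y − Z = 4862 + 208012 − 16796 = 196078.

196078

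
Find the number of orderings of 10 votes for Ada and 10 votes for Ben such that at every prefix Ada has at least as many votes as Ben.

16796

Reading a vote for the leader as '(' and for the other as ')' turns such a sequence into a balanced string of 10 pairs, so the count is C_10.
C_10 = C(20,10)/11 = 184756/11 = 16796.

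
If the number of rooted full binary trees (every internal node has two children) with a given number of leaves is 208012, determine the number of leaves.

Full binary trees with L leaves are counted by C_{L−1}; 208012 = C_12.
So the index is 12, and the number of leaves is 12 + 1 = 13.

13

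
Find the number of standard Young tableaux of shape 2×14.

Standard Young tableaux of shape 2×n are counted by C_n; here n = 14.
C_14 = C(28,14)/15 = 40116600/15 = 2674440.

2674440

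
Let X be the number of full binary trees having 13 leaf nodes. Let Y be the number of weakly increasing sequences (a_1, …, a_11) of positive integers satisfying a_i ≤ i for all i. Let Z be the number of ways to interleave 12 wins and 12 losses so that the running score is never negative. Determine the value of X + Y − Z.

Full binary trees with 13 leaves have 13−1 = 12 internal nodes, so there are C_12 of them. So X = C_12 = 208012.
Such sub-staircase sequences of length n are counted by C_n; here n = 11. So Y = C_11 = 58786.
Reading a vote for the leader as '(' and for the other as ')' turns such a sequence into a balanced string of 12 pairs, so the count is C_12. So Z = C_12 = 208012.
X + Y − Z = 208012 + 58786 − 208012 = 58786.

58786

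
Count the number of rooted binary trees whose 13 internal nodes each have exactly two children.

Full binary trees with n internal nodes are counted by C_n; here n = 13.
C_13 = C(26,13)/14 = 10400600/14 = 742900.

742900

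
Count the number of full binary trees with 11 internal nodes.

Full binary trees with n internal nodes are counted by C_n; here n = 11.
C_11 = C(22,11)/12 = 705432/12 = 58786.

58786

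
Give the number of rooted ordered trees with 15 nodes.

2674440

A rooted plane tree on 15 nodes has 14 edges, and such trees are counted by C_14.
C_14 = C(28,14)/15 = 40116600/15 = 2674440.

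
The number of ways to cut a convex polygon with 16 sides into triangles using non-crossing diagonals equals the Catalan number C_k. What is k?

A convex 16-gon is triangulated into 14 triangles, and the number of such triangulations is the Catalan number C_{16−2} = C_14.

14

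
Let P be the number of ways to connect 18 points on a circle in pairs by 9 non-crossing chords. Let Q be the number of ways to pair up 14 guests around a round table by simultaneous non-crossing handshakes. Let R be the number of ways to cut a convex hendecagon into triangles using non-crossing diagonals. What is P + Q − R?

429

Non-crossing perfect matchings of 2n points on a circle are counted by C_n; with 18 points, n = 9. So P = C_9 = 4862.
With 14 = 2·7 people, non-crossing handshake pairings are non-crossing perfect matchings on a circle, counted by C_7. So Q = C_7 = 429.
The number of triangulations of an 11-gon is the Catalan number C_9 (index = sides − 2). So R = C_9 = 4862.
P + Q − R = 4862 + 429 − 4862 = 429.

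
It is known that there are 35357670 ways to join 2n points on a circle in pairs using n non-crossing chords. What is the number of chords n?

16

Non-crossing pairings of 2n points on a circle are counted by C_n; 35357670 = C_16.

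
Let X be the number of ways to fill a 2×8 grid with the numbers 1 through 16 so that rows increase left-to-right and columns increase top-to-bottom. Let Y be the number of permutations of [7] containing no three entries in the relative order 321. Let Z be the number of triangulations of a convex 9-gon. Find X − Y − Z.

572

Standard Young tableaux of shape 2×n are counted by C_n; here n = 8. So X = C_8 = 1430.
For any fixed pattern of length 3, the pattern-avoiding permutations of [7] number C_7. So Y = C_7 = 429.
The number of triangulations of a 9-gon is the Catalan number C_7 (index = sides − 2). So Z = C_7 = 429.
X − Y − Z = 1430 − 429 − 429 = 572.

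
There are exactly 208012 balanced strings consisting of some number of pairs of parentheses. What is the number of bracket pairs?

12

Balanced strings of n bracket-pairs are counted by C_n. The Catalan number equal to 208012 is C_12.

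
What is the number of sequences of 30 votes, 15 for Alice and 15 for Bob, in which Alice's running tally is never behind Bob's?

Ballot sequences with n votes each where one side never trails are Dyck words, counted by C_n; here n = 15.
C_15 = 9694845.

9694845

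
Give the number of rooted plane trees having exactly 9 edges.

Rooted ordered trees with n edges are counted by C_n; here n = 9.
C_9 = C_8 · 2(2·8+1)/(8+2) = 1430 · 34/10 = 4862.

4862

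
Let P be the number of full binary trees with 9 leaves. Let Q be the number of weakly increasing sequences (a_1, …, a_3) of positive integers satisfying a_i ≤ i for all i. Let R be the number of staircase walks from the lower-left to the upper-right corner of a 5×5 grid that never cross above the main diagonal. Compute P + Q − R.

Full binary trees with 9 leaves have 9−1 = 8 internal nodes, so there are C_8 of them. So P = C_8 = 1430.
Weakly increasing sequences with a_i ≤ i biject with Dyck paths of semilength 3, so there are C_3. So Q = C_3 = 5.
Sub-diagonal monotone paths from (0,0) to (5,5) biject with Dyck paths of semilength 5, giving C_5. So R = C_5 = 42.
P + Q − R = 1430 + 5 − 42 = 1393.

1393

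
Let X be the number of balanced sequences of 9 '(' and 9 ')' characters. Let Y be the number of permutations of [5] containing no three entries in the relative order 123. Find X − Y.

4820

With 9 pairs the number of balanced bracket strings is the Catalan number C_9. So X = C_9 = 4862.
For any fixed pattern of length 3, the pattern-avoiding permutations of [5] number C_5. So Y = C_5 = 42.
X − Y = 4862 − 42 = 4820.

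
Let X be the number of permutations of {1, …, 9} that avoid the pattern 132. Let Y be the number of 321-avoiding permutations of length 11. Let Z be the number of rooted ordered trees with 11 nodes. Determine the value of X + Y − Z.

46852

Permutations of [n] avoiding any single length-3 pattern are counted by C_n; here n = 9. So X = C_9 = 4862.
Permutations of [n] avoiding any single length-3 pattern are counted by C_n; here n = 11. So Y = C_11 = 58786.
Rooted ordered (plane) trees on m nodes have m−1 edges and are counted by C_{m−1}; m = 11 gives C_10. So Z = C_10 = 16796.
X + Y − Z = 4862 + 58786 − 16796 = 46852.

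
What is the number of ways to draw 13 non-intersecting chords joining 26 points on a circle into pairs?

Pairing 26 circle points by 13 non-crossing chords gives C_13 matchings.
C_13 = C(26,13)/14 = 10400600/14 = 742900.

742900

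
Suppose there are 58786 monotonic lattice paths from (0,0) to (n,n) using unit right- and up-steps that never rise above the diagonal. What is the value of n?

11

Such diagonal-avoiding paths in an n×n grid are counted by C_n; 58786 = C_11.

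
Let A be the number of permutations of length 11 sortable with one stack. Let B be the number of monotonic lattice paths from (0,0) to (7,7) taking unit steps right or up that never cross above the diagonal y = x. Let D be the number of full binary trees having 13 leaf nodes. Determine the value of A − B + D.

266369

Stack-sortable permutations are exactly the 231-avoiding ones, counted by C_n; here n = 11. So A = C_11 = 58786.
Sub-diagonal monotone paths from (0,0) to (7,7) biject with Dyck paths of semilength 7, giving C_7. So B = C_7 = 429.
A full binary tree with L leaves has L−1 internal nodes and is counted by C_{L−1}; L = 13 gives C_12. So D = C_12 = 208012.
A − B + D = 58786 − 429 + 208012 = 266369.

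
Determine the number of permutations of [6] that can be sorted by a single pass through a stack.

By Knuth's characterisation, the stack-sortable permutations of length 6 are the 231-avoiders, numbering C_6.
C_6 = 132.

132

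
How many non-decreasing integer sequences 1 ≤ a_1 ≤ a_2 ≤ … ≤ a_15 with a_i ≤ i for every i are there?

Weakly increasing sequences with a_i ≤ i biject with Dyck paths of semilength 15, so there are C_15.
C_15 = 9694845.

9694845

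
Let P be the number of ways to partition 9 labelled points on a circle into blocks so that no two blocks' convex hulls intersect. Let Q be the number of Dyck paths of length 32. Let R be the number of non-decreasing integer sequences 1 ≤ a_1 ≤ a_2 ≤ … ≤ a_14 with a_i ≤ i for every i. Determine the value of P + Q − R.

32688092

Non-crossing partitions of an n-element set are counted by C_n; here n = 9. So P = C_9 = 4862.
A Dyck path with 16 up-steps and 16 down-steps has semilength 16, so there are C_16 of them. So Q = C_16 = 35357670.
Weakly increasing sequences with a_i ≤ i biject with Dyck paths of semilength 14, so there are C_14. So R = C_14 = 2674440.
P + Q − R = 4862 + 35357670 − 2674440 = 32688092.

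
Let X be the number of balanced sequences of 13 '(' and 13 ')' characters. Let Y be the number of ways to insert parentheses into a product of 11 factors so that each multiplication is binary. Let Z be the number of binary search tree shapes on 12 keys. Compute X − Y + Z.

934116

A balanced arrangement of 13 bracket pairs is a Dyck word of semilength 13, so the count is C_13. So X = C_13 = 742900.
Bracketing 11 factors into binary products is counted by C_{11−1} = C_10. So Y = C_10 = 16796.
Binary trees (left/right distinguished) on n nodes are counted by C_n; here n = 12. So Z = C_12 = 208012.
X − Y + Z = 742900 − 16796 + 208012 = 934116.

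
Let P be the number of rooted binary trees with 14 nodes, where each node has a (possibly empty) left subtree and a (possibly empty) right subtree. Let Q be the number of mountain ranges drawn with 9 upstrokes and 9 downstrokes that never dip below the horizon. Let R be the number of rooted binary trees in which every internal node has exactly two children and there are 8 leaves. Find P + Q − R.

2678873

There are C_n binary search tree shapes on n keys; with n = 14 that is C_14. So P = C_14 = 2674440.
Dyck paths of semilength n (length 2n) are counted by C_n; here n = 9. So Q = C_9 = 4862.
A full binary tree with L leaves has L−1 internal nodes and is counted by C_{L−1}; L = 8 gives C_7. So R = C_7 = 429.
P + Q − R = 2674440 + 4862 − 429 = 2678873.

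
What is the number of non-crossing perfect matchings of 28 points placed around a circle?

Pairing 28 circle points by 14 non-crossing chords gives C_14 matchings.
C_14 = C(28,14)/15 = 40116600/15 = 2674440.

2674440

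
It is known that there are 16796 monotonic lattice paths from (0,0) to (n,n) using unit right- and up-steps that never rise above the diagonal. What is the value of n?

Such diagonal-avoiding paths in an n×n grid are counted by C_n. Since C_10 = 16796, the index is 10.

10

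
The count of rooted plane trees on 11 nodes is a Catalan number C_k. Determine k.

Rooted ordered (plane) trees on m nodes have m−1 edges and are counted by C_{m−1}; m = 11 gives C_10.

10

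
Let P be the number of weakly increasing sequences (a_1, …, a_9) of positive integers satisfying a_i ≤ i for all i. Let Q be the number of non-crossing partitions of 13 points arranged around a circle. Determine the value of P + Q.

747762

Weakly increasing sequences with a_i ≤ i biject with Dyck paths of semilength 9, so there are C_9. So P = C_9 = 4862.
The non-crossing partitions of [13] form a lattice of size C_13. So Q = C_13 = 742900.
P + Q = 4862 + 742900 = 747762.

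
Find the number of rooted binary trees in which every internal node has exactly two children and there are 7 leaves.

Full binary trees with 7 leaves have 7−1 = 6 internal nodes, so there are C_6 of them.
C_6 = 132.

132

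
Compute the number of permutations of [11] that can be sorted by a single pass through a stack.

Stack-sortable permutations are exactly the 231-avoiding ones, counted by C_n; here n = 11.
C_11 = C(22,11)/12 = 705432/12 = 58786.

58786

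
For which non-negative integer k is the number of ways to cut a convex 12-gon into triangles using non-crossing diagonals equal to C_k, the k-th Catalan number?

The number of triangulations of a 12-gon is the Catalan number C_10 (index = sides − 2).

10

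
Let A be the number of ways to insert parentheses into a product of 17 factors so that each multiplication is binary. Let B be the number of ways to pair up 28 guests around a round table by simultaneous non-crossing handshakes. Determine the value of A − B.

32683230

Ways to associate a product of 17 factors correspond to binary trees on 17 leaves, so the count is C_16. So A = C_16 = 35357670.
With 28 = 2·14 people, non-crossing handshake pairings are non-crossing perfect matchings on a circle, counted by C_14. So B = C_14 = 2674440.
A − B = 35357670 − 2674440 = 32683230.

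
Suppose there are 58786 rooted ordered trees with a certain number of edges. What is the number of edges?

Rooted ordered trees with n edges are counted by C_n. The Catalan number equal to 58786 is C_11.

11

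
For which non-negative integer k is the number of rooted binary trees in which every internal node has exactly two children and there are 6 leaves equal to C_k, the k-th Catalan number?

5

A full binary tree with L leaves has L−1 internal nodes and is counted by C_{L−1}; L = 6 gives C_5.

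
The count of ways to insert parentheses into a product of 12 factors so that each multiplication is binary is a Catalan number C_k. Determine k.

Parenthesizations of m factors correspond to full binary trees with m leaves, counted by C_{m−1}; m = 12 gives C_11.

11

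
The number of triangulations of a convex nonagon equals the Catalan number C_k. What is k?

A convex 9-gon is triangulated into 7 triangles, and the number of such triangulations is the Catalan number C_{9−2} = C_7.

7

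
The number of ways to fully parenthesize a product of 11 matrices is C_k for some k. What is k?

Ways to associate a product of 11 factors correspond to binary trees on 11 leaves, so the count is C_10.

10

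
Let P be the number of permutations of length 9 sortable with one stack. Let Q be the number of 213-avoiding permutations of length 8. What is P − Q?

By Knuth's characterisation, the stack-sortable permutations of length 9 are the 231-avoiders, numbering C_9. So P = C_9 = 4862.
Permutations of [n] avoiding any single length-3 pattern are counted by C_n; here n = 8. So Q = C_8 = 1430.
P − Q = 4862 − 1430 = 3432.

3432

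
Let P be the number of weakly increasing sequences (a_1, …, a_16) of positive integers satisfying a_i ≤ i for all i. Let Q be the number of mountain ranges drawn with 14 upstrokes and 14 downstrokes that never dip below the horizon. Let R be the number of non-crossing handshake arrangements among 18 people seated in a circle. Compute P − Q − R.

Such sub-staircase sequences of length n are counted by C_n; here n = 16. So P = C_16 = 35357670.
Dyck paths of semilength n (length 2n) are counted by C_n; here n = 14. So Q = C_14 = 2674440.
Non-crossing handshake pairings of 2n people are counted by C_n; 18 people gives n = 9. So R = C_9 = 4862.
P − Q − R = 35357670 − 2674440 − 4862 = 32678368.

32678368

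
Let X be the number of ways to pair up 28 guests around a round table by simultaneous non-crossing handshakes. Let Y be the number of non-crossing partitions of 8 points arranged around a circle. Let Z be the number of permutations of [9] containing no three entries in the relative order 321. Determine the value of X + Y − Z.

Non-crossing handshake pairings of 2n people are counted by C_n; 28 people gives n = 14. So X = C_14 = 2674440.
The non-crossing partitions of [8] form a lattice of size C_8. So Y = C_8 = 1430.
Permutations of [n] avoiding any single length-3 pattern are counted by C_n; here n = 9. So Z = C_9 = 4862.
X + Y − Z = 2674440 + 1430 − 4862 = 2671008.

2671008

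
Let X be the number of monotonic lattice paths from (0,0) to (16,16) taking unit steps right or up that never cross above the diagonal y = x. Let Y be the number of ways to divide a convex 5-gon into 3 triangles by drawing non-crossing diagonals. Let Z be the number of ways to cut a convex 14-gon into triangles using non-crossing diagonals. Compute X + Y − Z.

Sub-diagonal monotone paths from (0,0) to (16,16) biject with Dyck paths of semilength 16, giving C_16. So X = C_16 = 35357670.
A convex 5-gon is triangulated into 3 triangles, and the number of such triangulations is the Catalan number C_{5−2} = C_3. So Y = C_3 = 5.
The number of triangulations of a 14-gon is the Catalan number C_12 (index = sides − 2). So Z = C_12 = 208012.
X + Y − Z = 35357670 + 5 − 208012 = 35149663.

35149663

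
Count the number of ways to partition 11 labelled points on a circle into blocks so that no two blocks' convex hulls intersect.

Non-crossing partitions of an n-element set are counted by C_n; here n = 11.
C_11 = C(22,11)/12 = 705432/12 = 58786.

58786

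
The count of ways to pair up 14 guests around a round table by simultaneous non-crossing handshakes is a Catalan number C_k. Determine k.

7

Non-crossing handshake pairings of 2n people are counted by C_n; 14 people gives n = 7.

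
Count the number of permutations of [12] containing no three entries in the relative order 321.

208012

For any fixed pattern of length 3, the pattern-avoiding permutations of [12] number C_12.
C_12 = C_11 · 2(2·11+1)/(11+2) = 58786 · 46/13 = 208012.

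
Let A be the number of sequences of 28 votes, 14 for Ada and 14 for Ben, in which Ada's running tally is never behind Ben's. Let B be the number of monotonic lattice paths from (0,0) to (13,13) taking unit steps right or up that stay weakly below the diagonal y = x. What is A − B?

Reading a vote for the leader as '(' and for the other as ')' turns such a sequence into a balanced string of 14 pairs, so the count is C_14. So A = C_14 = 2674440.
Sub-diagonal monotone paths from (0,0) to (13,13) biject with Dyck paths of semilength 13, giving C_13. So B = C_13 = 742900.
A − B = 2674440 − 742900 = 1931540.

1931540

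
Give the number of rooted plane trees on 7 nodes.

132

A rooted plane tree on 7 nodes has 6 edges, and such trees are counted by C_6.
C_6 = C(12,6)/7 = 924/7 = 132.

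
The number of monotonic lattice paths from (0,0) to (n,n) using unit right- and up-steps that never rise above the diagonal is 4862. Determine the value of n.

9

Such diagonal-avoiding paths in an n×n grid are counted by C_n. The Catalan number equal to 4862 is C_9.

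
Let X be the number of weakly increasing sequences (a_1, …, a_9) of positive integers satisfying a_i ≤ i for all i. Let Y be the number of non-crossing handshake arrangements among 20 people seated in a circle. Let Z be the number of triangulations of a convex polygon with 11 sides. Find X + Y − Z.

16796

Such sub-staircase sequences of length n are counted by C_n; here n = 9. So X = C_9 = 4862.
With 20 = 2·10 people, non-crossing handshake pairings are non-crossing perfect matchings on a circle, counted by C_10. So Y = C_10 = 16796.
A convex 11-gon is triangulated into 9 triangles, and the number of such triangulations is the Catalan number C_{11−2} = C_9. So Z = C_9 = 4862.
X + Y − Z = 4862 + 16796 − 4862 = 16796.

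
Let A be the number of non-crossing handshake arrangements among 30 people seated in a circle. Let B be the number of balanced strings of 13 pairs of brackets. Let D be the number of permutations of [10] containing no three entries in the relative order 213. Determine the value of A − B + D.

8968741

Non-crossing handshake pairings of 2n people are counted by C_n; 30 people gives n = 15. So A = C_15 = 9694845.
A balanced arrangement of 13 bracket pairs is a Dyck word of semilength 13, so the count is C_13. So B = C_13 = 742900.
Permutations of [n] avoiding any single length-3 pattern are counted by C_n; here n = 10. So D = C_10 = 16796.
A − B + D = 9694845 − 742900 + 16796 = 8968741.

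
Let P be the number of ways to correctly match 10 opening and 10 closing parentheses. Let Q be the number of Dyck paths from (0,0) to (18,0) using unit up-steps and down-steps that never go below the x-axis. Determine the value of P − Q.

11934

A balanced arrangement of 10 bracket pairs is a Dyck word of semilength 10, so the count is C_10. So P = C_10 = 16796.
Dyck paths of semilength n (length 2n) are counted by C_n; here n = 9. So Q = C_9 = 4862.
P − Q = 16796 − 4862 = 11934.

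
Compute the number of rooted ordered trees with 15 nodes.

2674440

Rooted ordered (plane) trees on m nodes have m−1 edges and are counted by C_{m−1}; m = 15 gives C_14.
C_14 = C(28,14)/15 = 40116600/15 = 2674440.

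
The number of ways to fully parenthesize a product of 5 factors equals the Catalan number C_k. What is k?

Parenthesizations of m factors correspond to full binary trees with m leaves, counted by C_{m−1}; m = 5 gives C_4.

4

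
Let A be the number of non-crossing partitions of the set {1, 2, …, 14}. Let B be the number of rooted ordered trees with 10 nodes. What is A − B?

The non-crossing partitions of [14] form a lattice of size C_14. So A = C_14 = 2674440.
Rooted ordered (plane) trees on m nodes have m−1 edges and are counted by C_{m−1}; m = 10 gives C_9. So B = C_9 = 4862.
A − B = 2674440 − 4862 = 2669578.

2669578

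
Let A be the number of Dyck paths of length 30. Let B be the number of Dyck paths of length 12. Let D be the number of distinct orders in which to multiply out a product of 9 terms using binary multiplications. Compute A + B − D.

Paths of 15 up- and 15 down-steps that never dip below the axis are Dyck paths; their count is C_15. So A = C_15 = 9694845.
A Dyck path with 6 up-steps and 6 down-steps has semilength 6, so there are C_6 of them. So B = C_6 = 132.
Ways to associate a product of 9 factors correspond to binary trees on 9 leaves, so the count is C_8. So D = C_8 = 1430.
A + B − D = 9694845 + 132 − 1430 = 9693547.

9693547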